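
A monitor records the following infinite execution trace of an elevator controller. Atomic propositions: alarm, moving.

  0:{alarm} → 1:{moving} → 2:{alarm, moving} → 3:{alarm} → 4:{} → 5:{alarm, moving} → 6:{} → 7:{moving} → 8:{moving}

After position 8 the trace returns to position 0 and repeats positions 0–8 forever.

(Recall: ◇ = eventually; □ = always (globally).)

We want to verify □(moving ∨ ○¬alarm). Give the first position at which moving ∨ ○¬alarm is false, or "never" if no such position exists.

Check moving ∨ ○¬alarm at each position in order: 0 ✓, 1 ✓, 2 ✓, 3 ✓.
At position 4 the labels are {} and the next position 5 has {alarm, moving}, so moving ∨ ○¬alarm is false there. This is the first violation.

4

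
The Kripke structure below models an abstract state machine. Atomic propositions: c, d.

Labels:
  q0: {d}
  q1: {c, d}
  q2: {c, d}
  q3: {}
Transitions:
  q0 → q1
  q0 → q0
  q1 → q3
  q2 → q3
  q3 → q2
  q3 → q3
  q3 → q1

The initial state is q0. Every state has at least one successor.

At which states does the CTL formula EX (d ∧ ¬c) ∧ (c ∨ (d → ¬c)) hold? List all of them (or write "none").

States satisfying d ∧ ¬c: {q0}.
States satisfying EX (d ∧ ¬c): {q0}.
States satisfying ¬c: {q0, q3}.
States satisfying d → ¬c: {q0, q3}.
States satisfying c ∨ (d → ¬c): {q0, q1, q2, q3}.
States satisfying EX (d ∧ ¬c) ∧ (c ∨ (d → ¬c)): {q0}.

{q0}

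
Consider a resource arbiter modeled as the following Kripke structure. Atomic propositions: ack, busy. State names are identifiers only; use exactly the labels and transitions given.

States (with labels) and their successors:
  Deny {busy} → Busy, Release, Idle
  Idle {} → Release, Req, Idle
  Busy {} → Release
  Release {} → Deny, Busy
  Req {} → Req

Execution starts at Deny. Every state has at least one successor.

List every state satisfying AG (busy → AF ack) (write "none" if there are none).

{Req}

States satisfying busy → AF ack: {Idle, Busy, Release, Req}.
States satisfying AG (busy → AF ack): {Req}.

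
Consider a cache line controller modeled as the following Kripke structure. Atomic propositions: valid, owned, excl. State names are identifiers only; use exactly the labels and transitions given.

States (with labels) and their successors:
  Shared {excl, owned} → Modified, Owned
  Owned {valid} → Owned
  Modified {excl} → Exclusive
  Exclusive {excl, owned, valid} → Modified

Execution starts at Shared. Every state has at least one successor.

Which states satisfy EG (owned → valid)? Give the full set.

States satisfying owned → valid: {Owned, Modified, Exclusive}.
States satisfying EG (owned → valid): {Owned, Modified, Exclusive}.

{Owned, Modified, Exclusive}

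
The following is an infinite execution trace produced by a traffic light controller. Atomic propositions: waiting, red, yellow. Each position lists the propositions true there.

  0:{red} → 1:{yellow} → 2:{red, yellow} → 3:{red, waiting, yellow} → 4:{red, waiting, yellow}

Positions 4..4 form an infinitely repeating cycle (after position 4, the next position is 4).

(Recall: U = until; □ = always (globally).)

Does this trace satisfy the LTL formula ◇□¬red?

No

□¬red is false at every position 0..4, so it never becomes true and ◇□¬red fails.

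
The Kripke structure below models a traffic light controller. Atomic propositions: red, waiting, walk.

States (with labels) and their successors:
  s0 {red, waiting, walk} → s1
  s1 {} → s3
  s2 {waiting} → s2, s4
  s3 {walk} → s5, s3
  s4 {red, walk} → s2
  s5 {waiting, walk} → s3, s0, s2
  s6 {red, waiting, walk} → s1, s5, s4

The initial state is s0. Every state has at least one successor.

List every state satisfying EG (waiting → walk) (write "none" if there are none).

{s0, s1, s3, s5, s6}

States satisfying waiting → walk: {s0, s1, s3, s4, s5, s6}.
States satisfying EG (waiting → walk): {s0, s1, s3, s5, s6}.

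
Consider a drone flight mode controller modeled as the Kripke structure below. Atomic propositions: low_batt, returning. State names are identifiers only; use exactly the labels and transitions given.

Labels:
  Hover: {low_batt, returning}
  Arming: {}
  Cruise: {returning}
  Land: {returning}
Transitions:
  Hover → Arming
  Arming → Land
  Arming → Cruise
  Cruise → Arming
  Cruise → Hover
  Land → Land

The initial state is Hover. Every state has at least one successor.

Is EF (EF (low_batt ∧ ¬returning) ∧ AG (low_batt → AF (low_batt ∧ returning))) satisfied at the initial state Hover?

States satisfying EF (EF (low_batt ∧ ¬returning) ∧ AG (low_batt → AF (low_batt ∧ returning))): ∅.
No suitable path/successor from Hover witnesses the formula.
Hover ∉ Sat(EF (EF (low_batt ∧ ¬returning) ∧ AG (low_batt → AF (low_batt ∧ returning)))).

Violated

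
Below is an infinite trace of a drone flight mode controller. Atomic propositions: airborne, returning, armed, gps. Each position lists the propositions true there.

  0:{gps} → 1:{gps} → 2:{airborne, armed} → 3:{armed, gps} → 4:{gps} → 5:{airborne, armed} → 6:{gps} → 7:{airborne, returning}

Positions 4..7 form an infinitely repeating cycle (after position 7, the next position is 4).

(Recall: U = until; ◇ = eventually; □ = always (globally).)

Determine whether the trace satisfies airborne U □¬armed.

No

Walking from position 0: at position 0, □¬armed has not yet held and airborne fails, so airborne U □¬armed is false.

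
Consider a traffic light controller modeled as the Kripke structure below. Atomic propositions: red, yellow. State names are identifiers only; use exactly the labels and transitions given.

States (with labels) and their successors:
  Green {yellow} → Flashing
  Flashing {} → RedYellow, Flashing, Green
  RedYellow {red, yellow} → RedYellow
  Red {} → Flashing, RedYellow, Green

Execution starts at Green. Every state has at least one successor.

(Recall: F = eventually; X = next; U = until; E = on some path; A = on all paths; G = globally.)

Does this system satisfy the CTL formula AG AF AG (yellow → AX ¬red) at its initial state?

States satisfying AF AG (yellow → AX ¬red): ∅.
States satisfying AG AF AG (yellow → AX ¬red): ∅.
Flashing is reachable from Green and violates AF AG (yellow → AX ¬red), so AG fails at Green.
Green ∉ Sat(AG AF AG (yellow → AX ¬red)).

Does not hold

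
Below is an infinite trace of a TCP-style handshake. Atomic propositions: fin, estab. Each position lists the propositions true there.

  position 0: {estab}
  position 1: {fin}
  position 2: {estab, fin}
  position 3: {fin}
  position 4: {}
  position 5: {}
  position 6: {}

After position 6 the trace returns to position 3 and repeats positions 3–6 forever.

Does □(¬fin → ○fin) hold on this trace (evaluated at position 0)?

No

¬fin → ○fin must hold at every position from 0 onward. It fails at position 4, so □(¬fin → ○fin) is false.
Positions where ¬fin holds: 0, 4, 5, 6.
Check ○fin at each: 0→ok, 4→fails, 5→fails, 6→ok.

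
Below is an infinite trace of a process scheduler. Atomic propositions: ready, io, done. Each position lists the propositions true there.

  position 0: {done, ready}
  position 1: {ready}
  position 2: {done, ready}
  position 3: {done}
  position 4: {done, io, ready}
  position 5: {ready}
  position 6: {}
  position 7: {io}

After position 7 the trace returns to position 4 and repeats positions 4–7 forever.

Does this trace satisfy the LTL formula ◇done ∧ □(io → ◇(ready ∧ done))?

done holds at position 0, which is reachable from 0, so ◇done holds.
io → ◇(ready ∧ done) holds at every position 0..7, and those are all positions ever visited, so □(io → ◇(ready ∧ done)) holds.
Positions where io holds: 4, 7.
Check ◇(ready ∧ done) at each: 4→ok, 7→ok.
At position 0: ◇done is true; □(io → ◇(ready ∧ done)) is true; so ◇done ∧ □(io → ◇(ready ∧ done)) is true.

Yes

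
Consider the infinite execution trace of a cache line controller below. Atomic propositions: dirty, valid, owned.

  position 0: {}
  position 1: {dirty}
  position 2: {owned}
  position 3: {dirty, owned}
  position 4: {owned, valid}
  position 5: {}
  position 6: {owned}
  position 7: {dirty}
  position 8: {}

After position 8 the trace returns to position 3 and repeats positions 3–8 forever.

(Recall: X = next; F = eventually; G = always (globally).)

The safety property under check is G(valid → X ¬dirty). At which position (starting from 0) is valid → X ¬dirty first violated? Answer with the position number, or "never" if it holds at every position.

valid → X ¬dirty holds at every position 0..8, and those are all the positions the trace ever visits, so the invariant G(valid → X ¬dirty) is never violated.

never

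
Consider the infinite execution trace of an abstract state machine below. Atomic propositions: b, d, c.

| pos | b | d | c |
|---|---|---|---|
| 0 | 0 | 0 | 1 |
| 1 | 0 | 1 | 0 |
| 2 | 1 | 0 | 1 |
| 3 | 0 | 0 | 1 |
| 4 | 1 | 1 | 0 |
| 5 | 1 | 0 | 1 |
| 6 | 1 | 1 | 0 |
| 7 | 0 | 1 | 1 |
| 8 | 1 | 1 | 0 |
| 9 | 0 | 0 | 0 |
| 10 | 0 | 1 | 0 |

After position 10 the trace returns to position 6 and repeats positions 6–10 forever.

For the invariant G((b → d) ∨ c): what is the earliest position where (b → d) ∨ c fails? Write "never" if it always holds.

(b → d) ∨ c holds at every position 0..10, and those are all the positions the trace ever visits, so the invariant G((b → d) ∨ c) is never violated.

never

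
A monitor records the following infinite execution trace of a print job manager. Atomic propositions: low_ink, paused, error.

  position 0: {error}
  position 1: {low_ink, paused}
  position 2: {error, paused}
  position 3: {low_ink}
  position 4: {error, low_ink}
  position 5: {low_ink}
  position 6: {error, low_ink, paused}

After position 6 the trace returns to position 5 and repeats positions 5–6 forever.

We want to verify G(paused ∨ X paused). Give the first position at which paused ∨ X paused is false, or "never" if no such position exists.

Check paused ∨ X paused at each position in order: 0 ✓, 1 ✓, 2 ✓.
At position 3 the labels are {low_ink} and the next position 4 has {error, low_ink}, so paused ∨ X paused is false there. This is the first violation.

3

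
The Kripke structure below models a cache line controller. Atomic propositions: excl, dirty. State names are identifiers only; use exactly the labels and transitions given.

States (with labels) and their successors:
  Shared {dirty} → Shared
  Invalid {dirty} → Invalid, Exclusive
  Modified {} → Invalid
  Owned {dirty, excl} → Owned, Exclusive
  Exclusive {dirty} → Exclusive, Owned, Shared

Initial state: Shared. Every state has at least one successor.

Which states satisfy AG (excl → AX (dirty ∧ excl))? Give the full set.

{Shared}

States satisfying excl → AX (dirty ∧ excl): {Shared, Invalid, Modified, Exclusive}.
States satisfying AG (excl → AX (dirty ∧ excl)): {Shared}.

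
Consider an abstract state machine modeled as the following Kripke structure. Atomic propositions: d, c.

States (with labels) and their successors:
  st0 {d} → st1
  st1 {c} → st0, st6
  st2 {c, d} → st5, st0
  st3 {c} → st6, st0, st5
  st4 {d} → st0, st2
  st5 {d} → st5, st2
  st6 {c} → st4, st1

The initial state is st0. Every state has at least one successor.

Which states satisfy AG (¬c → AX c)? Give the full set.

none

States satisfying ¬c → AX c: {st0, st1, st2, st3, st6}.
States satisfying AG (¬c → AX c): ∅.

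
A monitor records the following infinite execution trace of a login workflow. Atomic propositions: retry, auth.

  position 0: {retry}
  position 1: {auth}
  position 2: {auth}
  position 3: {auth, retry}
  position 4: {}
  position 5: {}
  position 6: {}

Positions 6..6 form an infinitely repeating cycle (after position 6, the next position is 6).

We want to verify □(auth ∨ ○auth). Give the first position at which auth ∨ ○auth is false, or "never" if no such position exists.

4

Check auth ∨ ○auth at each position in order: 0 ✓, 1 ✓, 2 ✓, 3 ✓.
At position 4 the labels are {} and the next position 5 has {}, so auth ∨ ○auth is false there. This is the first violation.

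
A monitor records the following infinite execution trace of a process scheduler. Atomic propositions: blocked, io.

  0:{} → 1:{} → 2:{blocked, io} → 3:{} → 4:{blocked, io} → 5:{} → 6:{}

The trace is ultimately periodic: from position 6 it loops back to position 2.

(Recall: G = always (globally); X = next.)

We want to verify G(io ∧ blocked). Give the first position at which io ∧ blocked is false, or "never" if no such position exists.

At position 0 the labels are {}, so io ∧ blocked is false there. This is the first violation.

0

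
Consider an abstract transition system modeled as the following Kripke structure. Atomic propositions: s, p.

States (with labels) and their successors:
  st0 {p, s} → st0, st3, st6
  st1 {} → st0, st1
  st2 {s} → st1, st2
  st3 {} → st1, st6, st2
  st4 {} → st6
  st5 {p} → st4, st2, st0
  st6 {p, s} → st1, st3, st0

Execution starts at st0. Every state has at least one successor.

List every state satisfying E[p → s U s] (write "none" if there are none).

{st0, st1, st2, st3, st4, st6}

States satisfying p → s: {st0, st1, st2, st3, st4, st6}.
States satisfying s: {st0, st2, st6}.
States satisfying E[p → s U s]: {st0, st1, st2, st3, st4, st6}.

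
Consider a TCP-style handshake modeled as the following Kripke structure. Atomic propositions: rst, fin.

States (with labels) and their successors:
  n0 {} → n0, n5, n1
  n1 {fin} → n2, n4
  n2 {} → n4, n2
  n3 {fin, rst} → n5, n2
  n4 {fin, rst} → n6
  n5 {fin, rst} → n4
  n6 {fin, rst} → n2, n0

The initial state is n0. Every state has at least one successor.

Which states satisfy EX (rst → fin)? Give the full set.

{n0, n1, n2, n3, n4, n5, n6}

States satisfying rst → fin: {n0, n1, n2, n3, n4, n5, n6}.
States satisfying EX (rst → fin): {n0, n1, n2, n3, n4, n5, n6}.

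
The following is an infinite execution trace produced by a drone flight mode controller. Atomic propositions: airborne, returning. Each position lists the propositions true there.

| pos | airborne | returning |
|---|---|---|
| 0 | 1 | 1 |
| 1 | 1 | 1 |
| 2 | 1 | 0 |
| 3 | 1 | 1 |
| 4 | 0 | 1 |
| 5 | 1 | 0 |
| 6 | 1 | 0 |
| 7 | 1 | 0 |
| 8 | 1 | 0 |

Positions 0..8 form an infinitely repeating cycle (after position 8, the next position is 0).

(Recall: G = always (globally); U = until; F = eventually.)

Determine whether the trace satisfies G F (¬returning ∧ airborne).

Holds

F (¬returning ∧ airborne) holds at every position 0..8, and those are all positions ever visited, so G F (¬returning ∧ airborne) holds.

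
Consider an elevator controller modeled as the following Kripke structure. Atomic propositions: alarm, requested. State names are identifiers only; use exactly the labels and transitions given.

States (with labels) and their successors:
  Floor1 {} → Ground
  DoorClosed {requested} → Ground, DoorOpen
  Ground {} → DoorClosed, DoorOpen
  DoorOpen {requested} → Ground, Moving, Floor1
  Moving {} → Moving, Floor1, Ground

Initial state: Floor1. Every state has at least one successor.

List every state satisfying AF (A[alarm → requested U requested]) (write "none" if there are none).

{Floor1, DoorClosed, Ground, DoorOpen}

States satisfying A[alarm → requested U requested]: {Floor1, DoorClosed, Ground, DoorOpen}.
States satisfying AF (A[alarm → requested U requested]): {Floor1, DoorClosed, Ground, DoorOpen}.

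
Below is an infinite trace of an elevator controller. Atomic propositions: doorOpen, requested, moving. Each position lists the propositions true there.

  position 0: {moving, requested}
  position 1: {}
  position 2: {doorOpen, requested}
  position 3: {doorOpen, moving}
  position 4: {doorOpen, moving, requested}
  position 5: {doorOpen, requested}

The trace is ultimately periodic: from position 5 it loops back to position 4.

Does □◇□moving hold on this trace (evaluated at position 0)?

◇□moving must hold at every position from 0 onward. It fails at position 0, so □◇□moving is false.

Does not hold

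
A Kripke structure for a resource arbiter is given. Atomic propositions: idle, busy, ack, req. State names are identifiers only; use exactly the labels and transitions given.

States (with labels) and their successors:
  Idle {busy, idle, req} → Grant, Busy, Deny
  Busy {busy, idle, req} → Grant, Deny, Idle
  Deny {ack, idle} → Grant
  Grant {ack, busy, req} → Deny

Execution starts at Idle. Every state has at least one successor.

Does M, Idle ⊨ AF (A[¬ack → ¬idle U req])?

Yes

States satisfying A[¬ack → ¬idle U req]: {Idle, Busy, Deny, Grant}.
States satisfying AF (A[¬ack → ¬idle U req]): {Idle, Busy, Deny, Grant}.
Idle ∈ Sat(AF (A[¬ack → ¬idle U req])).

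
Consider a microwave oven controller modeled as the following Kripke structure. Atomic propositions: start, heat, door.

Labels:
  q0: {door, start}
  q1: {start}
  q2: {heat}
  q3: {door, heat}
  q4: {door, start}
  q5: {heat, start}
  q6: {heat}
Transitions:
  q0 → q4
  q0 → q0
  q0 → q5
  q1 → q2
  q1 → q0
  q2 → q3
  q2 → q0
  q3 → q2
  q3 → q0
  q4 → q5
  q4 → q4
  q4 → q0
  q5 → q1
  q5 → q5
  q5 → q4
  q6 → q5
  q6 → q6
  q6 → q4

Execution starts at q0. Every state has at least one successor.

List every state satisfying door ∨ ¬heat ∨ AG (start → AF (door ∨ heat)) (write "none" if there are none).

{q0, q1, q2, q3, q4, q5, q6}

States satisfying ¬heat: {q0, q1, q4}.
States satisfying door ∨ ¬heat: {q0, q1, q3, q4}.
States satisfying start → AF (door ∨ heat): {q0, q1, q2, q3, q4, q5, q6}.
States satisfying AG (start → AF (door ∨ heat)): {q0, q1, q2, q3, q4, q5, q6}.
States satisfying door ∨ ¬heat ∨ AG (start → AF (door ∨ heat)): {q0, q1, q2, q3, q4, q5, q6}.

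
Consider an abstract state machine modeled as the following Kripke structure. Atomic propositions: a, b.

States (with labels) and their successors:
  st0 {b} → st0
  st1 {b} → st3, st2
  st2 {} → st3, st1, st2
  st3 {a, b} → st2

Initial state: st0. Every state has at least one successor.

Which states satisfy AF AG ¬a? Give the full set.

{st0}

States satisfying AG ¬a: {st0}.
States satisfying AF AG ¬a: {st0}.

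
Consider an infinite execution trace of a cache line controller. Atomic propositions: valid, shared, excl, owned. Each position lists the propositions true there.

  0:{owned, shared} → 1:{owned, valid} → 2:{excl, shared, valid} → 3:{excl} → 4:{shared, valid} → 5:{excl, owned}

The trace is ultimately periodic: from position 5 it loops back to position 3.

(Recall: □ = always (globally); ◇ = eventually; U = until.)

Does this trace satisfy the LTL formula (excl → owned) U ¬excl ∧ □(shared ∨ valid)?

Violated

Walking from position 0: ¬excl first holds at position 0, and excl → owned holds at every earlier position along the way, so (excl → owned) U ¬excl holds.
shared ∨ valid must hold at every position from 0 onward. It fails at position 3, so □(shared ∨ valid) is false.
At position 0: (excl → owned) U ¬excl is true; □(shared ∨ valid) is false; so (excl → owned) U ¬excl ∧ □(shared ∨ valid) is false.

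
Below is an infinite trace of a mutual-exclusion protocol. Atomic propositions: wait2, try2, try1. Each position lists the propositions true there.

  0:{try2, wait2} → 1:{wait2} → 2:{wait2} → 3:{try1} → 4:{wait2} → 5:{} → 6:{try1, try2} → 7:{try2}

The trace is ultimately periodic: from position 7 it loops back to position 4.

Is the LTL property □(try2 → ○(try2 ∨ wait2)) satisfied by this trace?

try2 → ○(try2 ∨ wait2) holds at every position 0..7, and those are all positions ever visited, so □(try2 → ○(try2 ∨ wait2)) holds.
Positions where try2 holds: 0, 6, 7.
Check ○(try2 ∨ wait2) at each: 0→ok, 6→ok, 7→ok.

Yes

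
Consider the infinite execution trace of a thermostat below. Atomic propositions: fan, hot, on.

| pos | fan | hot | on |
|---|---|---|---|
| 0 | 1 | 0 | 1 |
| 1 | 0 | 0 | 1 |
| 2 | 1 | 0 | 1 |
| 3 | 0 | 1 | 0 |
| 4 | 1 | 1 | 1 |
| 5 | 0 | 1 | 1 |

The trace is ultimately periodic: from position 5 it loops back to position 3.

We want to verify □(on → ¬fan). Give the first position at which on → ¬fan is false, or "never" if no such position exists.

0

At position 0 the labels are {fan, on}, so on → ¬fan is false there. This is the first violation.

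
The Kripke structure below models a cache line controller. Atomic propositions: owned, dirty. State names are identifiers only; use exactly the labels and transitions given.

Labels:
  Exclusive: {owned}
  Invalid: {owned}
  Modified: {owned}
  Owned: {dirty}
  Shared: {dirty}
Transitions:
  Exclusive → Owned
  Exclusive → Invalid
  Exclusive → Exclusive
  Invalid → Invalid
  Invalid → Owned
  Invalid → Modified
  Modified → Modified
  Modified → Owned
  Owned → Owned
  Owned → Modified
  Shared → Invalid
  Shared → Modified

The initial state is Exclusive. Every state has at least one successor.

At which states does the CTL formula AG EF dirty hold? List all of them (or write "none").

{Exclusive, Invalid, Modified, Owned, Shared}

States satisfying EF dirty: {Exclusive, Invalid, Modified, Owned, Shared}.
States satisfying AG EF dirty: {Exclusive, Invalid, Modified, Owned, Shared}.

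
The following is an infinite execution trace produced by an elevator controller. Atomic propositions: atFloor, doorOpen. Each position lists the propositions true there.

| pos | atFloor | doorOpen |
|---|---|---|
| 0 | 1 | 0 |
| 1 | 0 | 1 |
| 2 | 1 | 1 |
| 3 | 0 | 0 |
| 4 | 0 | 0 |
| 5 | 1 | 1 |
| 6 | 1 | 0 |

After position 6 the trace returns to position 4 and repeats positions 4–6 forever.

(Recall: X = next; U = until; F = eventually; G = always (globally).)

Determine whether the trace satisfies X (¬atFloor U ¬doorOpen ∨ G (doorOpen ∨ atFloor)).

No

The position after 0 is 1; ¬atFloor U ¬doorOpen ∨ G (doorOpen ∨ atFloor) is false there.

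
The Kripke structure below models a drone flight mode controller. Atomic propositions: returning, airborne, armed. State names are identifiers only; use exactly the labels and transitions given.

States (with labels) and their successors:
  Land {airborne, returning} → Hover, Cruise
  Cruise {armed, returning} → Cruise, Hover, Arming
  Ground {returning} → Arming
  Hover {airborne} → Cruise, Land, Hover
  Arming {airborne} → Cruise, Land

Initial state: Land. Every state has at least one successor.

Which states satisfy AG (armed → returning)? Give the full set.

States satisfying armed → returning: {Land, Cruise, Ground, Hover, Arming}.
States satisfying AG (armed → returning): {Land, Cruise, Ground, Hover, Arming}.

{Land, Cruise, Ground, Hover, Arming}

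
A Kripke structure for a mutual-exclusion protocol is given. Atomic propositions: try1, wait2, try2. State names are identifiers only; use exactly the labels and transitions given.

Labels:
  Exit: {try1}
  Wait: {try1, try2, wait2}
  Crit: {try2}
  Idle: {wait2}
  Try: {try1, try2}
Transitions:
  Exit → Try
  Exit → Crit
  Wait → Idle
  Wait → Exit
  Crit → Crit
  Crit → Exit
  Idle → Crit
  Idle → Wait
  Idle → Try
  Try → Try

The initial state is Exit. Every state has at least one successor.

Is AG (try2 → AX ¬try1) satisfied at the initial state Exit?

States satisfying try2 → AX ¬try1: {Exit, Idle}.
States satisfying AG (try2 → AX ¬try1): ∅.
Crit is reachable from Exit and violates try2 → AX ¬try1, so AG fails at Exit.
Exit ∉ Sat(AG (try2 → AX ¬try1)).

Violated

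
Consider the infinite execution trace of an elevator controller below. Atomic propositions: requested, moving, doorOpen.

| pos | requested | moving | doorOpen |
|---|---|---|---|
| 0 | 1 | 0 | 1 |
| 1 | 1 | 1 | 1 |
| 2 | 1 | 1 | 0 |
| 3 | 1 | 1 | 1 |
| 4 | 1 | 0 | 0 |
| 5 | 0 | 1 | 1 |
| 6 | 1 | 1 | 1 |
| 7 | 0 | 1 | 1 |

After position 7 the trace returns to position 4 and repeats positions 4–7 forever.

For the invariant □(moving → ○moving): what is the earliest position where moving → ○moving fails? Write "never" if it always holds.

Check moving → ○moving at each position in order: 0 ✓, 1 ✓, 2 ✓.
At position 3 the labels are {doorOpen, moving, requested} and the next position 4 has {requested}, so moving → ○moving is false there. This is the first violation.

3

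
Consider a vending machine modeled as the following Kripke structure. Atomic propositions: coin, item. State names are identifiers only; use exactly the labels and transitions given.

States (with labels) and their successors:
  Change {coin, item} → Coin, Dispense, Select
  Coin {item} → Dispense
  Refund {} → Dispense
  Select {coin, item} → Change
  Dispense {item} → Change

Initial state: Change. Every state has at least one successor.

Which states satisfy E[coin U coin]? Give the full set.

{Change, Select}

States satisfying coin: {Change, Select}.
States satisfying E[coin U coin]: {Change, Select}.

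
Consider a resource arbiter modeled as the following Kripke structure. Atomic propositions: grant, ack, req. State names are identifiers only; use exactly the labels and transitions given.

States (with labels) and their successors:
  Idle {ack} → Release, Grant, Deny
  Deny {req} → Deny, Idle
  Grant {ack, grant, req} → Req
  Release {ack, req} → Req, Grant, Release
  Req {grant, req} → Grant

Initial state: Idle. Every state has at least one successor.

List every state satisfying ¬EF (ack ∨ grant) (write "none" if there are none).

States satisfying ack ∨ grant: {Idle, Grant, Release, Req}.
States satisfying EF (ack ∨ grant): {Idle, Deny, Grant, Release, Req}.
States satisfying ¬EF (ack ∨ grant): ∅.

none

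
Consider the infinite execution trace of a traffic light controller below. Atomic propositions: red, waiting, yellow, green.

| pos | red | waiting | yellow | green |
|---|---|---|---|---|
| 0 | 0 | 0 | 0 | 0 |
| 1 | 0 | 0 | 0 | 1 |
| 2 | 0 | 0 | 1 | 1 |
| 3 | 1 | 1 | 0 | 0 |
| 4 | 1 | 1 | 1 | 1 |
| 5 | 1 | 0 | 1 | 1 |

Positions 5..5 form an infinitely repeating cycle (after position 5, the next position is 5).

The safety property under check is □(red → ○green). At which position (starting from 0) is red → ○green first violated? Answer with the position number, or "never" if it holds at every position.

never

red → ○green holds at every position 0..5, and those are all the positions the trace ever visits, so the invariant □(red → ○green) is never violated.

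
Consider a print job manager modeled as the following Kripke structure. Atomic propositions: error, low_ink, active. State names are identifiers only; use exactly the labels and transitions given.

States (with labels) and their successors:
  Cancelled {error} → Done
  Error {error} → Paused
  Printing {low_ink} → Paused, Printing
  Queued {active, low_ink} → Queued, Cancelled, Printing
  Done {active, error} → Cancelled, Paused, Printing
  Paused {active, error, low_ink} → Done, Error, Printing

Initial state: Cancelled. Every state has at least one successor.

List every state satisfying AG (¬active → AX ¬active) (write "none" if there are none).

none

States satisfying ¬active → AX ¬active: {Queued, Done, Paused}.
States satisfying AG (¬active → AX ¬active): ∅.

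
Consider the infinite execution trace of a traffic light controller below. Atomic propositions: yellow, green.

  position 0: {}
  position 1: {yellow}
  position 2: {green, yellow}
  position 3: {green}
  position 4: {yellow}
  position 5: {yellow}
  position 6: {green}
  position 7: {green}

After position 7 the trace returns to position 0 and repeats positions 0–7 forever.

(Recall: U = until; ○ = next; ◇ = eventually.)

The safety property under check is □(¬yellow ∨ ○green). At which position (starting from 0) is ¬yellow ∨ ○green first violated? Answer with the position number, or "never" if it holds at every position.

Check ¬yellow ∨ ○green at each position in order: 0 ✓, 1 ✓, 2 ✓, 3 ✓.
At position 4 the labels are {yellow} and the next position 5 has {yellow}, so ¬yellow ∨ ○green is false there. This is the first violation.

4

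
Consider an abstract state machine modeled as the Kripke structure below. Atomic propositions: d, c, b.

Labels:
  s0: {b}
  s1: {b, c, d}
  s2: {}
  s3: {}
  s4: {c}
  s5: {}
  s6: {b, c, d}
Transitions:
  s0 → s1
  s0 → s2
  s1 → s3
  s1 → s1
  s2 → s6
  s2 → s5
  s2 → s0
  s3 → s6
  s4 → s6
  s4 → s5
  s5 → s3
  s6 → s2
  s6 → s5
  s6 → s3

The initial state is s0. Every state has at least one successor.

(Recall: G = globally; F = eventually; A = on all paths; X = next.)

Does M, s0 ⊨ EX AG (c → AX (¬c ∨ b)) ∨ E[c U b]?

States satisfying AG (c → AX (¬c ∨ b)): {s0, s1, s2, s3, s4, s5, s6}.
States satisfying EX AG (c → AX (¬c ∨ b)): {s0, s1, s2, s3, s4, s5, s6}.
States satisfying c: {s1, s4, s6}.
States satisfying b: {s0, s1, s6}.
States satisfying E[c U b]: {s0, s1, s4, s6}.
States satisfying EX AG (c → AX (¬c ∨ b)) ∨ E[c U b]: {s0, s1, s2, s3, s4, s5, s6}.
s0 ∈ Sat(EX AG (c → AX (¬c ∨ b)) ∨ E[c U b]).

Satisfied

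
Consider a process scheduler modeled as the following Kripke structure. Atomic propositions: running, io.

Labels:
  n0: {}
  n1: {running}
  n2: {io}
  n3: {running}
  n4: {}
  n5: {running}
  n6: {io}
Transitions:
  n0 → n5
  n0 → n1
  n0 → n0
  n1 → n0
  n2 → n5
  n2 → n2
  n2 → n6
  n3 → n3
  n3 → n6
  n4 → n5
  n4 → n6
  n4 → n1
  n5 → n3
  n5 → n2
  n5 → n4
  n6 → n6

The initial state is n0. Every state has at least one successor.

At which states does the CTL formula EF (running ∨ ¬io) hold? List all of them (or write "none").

States satisfying running ∨ ¬io: {n0, n1, n3, n4, n5}.
States satisfying EF (running ∨ ¬io): {n0, n1, n2, n3, n4, n5}.

{n0, n1, n2, n3, n4, n5}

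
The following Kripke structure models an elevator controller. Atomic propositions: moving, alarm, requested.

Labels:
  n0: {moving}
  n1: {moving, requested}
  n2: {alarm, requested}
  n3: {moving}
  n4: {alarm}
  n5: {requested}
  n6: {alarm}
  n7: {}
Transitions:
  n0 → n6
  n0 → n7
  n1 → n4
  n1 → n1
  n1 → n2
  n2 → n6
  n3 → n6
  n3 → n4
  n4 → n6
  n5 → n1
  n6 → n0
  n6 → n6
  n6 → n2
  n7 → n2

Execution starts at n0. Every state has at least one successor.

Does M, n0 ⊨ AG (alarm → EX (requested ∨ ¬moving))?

States satisfying alarm → EX (requested ∨ ¬moving): {n0, n1, n2, n3, n4, n5, n6, n7}.
States satisfying AG (alarm → EX (requested ∨ ¬moving)): {n0, n1, n2, n3, n4, n5, n6, n7}.
Every state reachable from n0 satisfies alarm → EX (requested ∨ ¬moving).
n0 ∈ Sat(AG (alarm → EX (requested ∨ ¬moving))).

Yes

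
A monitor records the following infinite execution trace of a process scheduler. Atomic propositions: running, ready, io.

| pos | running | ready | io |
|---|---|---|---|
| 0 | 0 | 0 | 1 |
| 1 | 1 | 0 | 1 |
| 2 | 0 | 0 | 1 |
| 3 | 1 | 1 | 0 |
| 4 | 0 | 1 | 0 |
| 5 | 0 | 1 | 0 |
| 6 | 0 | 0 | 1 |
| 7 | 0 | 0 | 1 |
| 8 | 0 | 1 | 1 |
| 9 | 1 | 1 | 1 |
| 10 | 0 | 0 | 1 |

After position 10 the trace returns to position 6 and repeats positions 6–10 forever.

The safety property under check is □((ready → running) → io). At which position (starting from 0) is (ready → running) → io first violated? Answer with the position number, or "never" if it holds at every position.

Check (ready → running) → io at each position in order: 0 ✓, 1 ✓, 2 ✓.
At position 3 the labels are {ready, running}, so (ready → running) → io is false there. This is the first violation.

3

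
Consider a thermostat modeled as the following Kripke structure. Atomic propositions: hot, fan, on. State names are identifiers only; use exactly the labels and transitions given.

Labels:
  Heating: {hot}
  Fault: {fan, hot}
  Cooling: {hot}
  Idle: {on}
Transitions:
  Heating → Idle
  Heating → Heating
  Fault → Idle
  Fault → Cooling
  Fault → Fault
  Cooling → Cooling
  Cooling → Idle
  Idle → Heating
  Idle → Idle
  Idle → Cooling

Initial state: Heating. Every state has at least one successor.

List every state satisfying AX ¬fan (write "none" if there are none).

States satisfying ¬fan: {Heating, Cooling, Idle}.
States satisfying AX ¬fan: {Heating, Cooling, Idle}.

{Heating, Cooling, Idle}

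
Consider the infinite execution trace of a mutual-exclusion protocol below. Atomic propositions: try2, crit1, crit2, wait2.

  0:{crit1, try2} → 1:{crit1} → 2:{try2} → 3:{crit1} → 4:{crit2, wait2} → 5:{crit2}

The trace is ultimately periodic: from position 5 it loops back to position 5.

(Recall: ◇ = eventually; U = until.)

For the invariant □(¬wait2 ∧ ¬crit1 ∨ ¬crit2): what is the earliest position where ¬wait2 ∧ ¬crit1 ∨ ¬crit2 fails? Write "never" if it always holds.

4

Check ¬wait2 ∧ ¬crit1 ∨ ¬crit2 at each position in order: 0 ✓, 1 ✓, 2 ✓, 3 ✓.
At position 4 the labels are {crit2, wait2}, so ¬wait2 ∧ ¬crit1 ∨ ¬crit2 is false there. This is the first violation.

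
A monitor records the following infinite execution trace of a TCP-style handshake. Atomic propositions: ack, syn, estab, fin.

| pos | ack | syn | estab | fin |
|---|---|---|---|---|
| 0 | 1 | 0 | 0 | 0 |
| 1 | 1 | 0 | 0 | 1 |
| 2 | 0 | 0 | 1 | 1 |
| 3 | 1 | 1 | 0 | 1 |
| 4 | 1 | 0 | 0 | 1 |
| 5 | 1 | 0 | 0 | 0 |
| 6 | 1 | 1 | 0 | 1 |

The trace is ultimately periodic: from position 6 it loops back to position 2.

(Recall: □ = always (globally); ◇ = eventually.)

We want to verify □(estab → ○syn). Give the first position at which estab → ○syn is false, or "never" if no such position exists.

estab → ○syn holds at every position 0..6, and those are all the positions the trace ever visits, so the invariant □(estab → ○syn) is never violated.

never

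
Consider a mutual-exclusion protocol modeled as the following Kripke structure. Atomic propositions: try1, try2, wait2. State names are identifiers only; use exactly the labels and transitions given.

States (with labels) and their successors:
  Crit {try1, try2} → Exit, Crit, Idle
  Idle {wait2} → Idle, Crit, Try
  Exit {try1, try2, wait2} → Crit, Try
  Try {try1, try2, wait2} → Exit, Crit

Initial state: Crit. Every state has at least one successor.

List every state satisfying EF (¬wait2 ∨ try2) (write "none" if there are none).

States satisfying ¬wait2 ∨ try2: {Crit, Exit, Try}.
States satisfying EF (¬wait2 ∨ try2): {Crit, Idle, Exit, Try}.

{Crit, Idle, Exit, Try}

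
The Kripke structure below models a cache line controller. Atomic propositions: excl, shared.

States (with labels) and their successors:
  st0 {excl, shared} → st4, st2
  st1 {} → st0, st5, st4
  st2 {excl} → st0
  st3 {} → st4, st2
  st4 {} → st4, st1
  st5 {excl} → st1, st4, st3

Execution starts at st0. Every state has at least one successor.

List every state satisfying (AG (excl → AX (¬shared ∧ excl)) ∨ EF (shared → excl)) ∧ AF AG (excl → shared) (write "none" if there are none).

none

States satisfying excl → AX (¬shared ∧ excl): {st1, st3, st4}.
States satisfying AG (excl → AX (¬shared ∧ excl)): ∅.
States satisfying shared → excl: {st0, st1, st2, st3, st4, st5}.
States satisfying EF (shared → excl): {st0, st1, st2, st3, st4, st5}.
States satisfying AG (excl → shared): ∅.
States satisfying AF AG (excl → shared): ∅.
States satisfying (AG (excl → AX (¬shared ∧ excl)) ∨ EF (shared → excl)) ∧ AF AG (excl → shared): ∅.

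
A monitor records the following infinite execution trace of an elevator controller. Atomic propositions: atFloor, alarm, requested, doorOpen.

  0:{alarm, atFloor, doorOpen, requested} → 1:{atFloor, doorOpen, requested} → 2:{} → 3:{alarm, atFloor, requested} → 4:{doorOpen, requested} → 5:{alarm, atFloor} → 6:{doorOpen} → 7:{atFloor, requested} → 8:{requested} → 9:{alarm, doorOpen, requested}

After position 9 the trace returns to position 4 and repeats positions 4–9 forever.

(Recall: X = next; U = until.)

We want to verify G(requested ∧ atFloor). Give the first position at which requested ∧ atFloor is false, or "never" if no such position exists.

2

Check requested ∧ atFloor at each position in order: 0 ✓, 1 ✓.
At position 2 the labels are {}, so requested ∧ atFloor is false there. This is the first violation.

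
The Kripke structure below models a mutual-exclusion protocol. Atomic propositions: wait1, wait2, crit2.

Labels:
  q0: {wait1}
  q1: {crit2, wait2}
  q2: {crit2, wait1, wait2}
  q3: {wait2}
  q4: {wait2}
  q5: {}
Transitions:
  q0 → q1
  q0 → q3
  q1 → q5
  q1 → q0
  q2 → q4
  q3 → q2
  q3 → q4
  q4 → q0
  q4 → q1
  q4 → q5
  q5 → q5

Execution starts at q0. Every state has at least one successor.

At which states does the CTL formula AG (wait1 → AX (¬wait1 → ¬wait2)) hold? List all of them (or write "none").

States satisfying wait1 → AX (¬wait1 → ¬wait2): {q1, q3, q4, q5}.
States satisfying AG (wait1 → AX (¬wait1 → ¬wait2)): {q5}.

{q5}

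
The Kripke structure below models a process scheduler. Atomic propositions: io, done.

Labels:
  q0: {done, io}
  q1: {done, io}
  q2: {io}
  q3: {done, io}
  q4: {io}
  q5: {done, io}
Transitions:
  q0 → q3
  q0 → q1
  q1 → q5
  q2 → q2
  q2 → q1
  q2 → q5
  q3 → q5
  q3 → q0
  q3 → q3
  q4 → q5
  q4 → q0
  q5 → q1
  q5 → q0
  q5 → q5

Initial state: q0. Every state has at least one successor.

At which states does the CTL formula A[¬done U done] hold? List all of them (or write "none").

States satisfying ¬done: {q2, q4}.
States satisfying done: {q0, q1, q3, q5}.
States satisfying A[¬done U done]: {q0, q1, q3, q4, q5}.

{q0, q1, q3, q4, q5}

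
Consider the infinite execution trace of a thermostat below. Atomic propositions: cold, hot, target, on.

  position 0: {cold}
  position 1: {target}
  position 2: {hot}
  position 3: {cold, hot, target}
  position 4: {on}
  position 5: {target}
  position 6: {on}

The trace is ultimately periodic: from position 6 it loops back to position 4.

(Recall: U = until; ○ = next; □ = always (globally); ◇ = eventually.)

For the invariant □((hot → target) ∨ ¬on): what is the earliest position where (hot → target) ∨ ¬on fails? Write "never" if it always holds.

(hot → target) ∨ ¬on holds at every position 0..6, and those are all the positions the trace ever visits, so the invariant □((hot → target) ∨ ¬on) is never violated.

never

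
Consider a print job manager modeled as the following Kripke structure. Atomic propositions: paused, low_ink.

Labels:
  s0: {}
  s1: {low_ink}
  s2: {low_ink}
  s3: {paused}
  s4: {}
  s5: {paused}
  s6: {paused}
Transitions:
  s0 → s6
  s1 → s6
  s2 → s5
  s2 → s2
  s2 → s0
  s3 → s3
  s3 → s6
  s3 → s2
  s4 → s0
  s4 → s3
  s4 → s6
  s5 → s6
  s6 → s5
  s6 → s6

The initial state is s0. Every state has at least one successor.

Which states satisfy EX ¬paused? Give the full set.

States satisfying ¬paused: {s0, s1, s2, s4}.
States satisfying EX ¬paused: {s2, s3, s4}.

{s2, s3, s4}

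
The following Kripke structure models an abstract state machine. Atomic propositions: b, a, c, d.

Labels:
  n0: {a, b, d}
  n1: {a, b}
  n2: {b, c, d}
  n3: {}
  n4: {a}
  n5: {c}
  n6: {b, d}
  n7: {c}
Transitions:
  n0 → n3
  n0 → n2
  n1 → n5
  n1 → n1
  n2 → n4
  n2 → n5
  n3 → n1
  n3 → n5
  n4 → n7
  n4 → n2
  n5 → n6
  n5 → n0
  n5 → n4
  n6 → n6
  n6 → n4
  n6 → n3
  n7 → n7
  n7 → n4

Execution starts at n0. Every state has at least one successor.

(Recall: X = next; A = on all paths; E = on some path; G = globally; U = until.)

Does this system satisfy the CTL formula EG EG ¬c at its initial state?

Yes

States satisfying EG ¬c: {n0, n1, n3, n6}.
States satisfying EG EG ¬c: {n0, n1, n3, n6}.
n0 ∈ Sat(EG EG ¬c).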